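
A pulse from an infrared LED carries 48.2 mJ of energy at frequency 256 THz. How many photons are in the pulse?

Per-photon energy: E = 1.696·10^-19 J (from frequency = 256 THz).
N = E_total / E_photon = 0.0482 J / 1.696·10^-19 J = 2.84·10^17.

2.84·10^17 photons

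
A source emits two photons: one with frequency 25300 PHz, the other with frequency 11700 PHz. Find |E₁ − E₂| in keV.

56.2 keV

Using E = hf: E₁ = 1.676·10^-14 J, E₂ = 7.753·10^-15 J.
|ΔE| = |1.676·10^-14 − 7.753·10^-15| = 9.01·10^-15 J = 56.2 keV.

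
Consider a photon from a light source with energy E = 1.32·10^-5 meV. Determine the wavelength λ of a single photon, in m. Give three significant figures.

Take h = 6.62607015·10^-34 J·s, c = 2.99792458·10^8 m/s, 1 eV = 1.602176634·10^-19 J.
In SI units: E = 1.32·10^-5 meV = 2.1149·10^-27 J.
For a photon λ = hc/E, so λ = 93.93 m.
So λ ≈ 93.9 m.

93.9 m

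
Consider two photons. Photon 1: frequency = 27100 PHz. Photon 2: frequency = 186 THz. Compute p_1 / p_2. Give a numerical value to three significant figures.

p_1 = 5.990 × 10^-23 kg·m/s (from frequency = 27100 PHz, via p = hf/c).
p_2 = 4.111 × 10^-28 kg·m/s (from frequency = 186 THz, via p = hf/c).
Ratio = 5.990 × 10^-23 / 4.111 × 10^-28 = 1.46 × 10^5.

1.46 × 10^5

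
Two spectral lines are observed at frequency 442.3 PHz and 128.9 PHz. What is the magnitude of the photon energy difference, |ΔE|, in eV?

Using E = hf: E₁ = 2.9307 × 10^-16 J, E₂ = 8.5410 × 10^-17 J.
|ΔE| = |2.9307 × 10^-16 − 8.5410 × 10^-17| = 2.08 × 10^-16 J = 1300 eV.

1300 eV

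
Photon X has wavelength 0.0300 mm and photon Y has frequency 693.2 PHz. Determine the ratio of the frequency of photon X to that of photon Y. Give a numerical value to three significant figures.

f_X = 9.993 × 10^12 Hz (from wavelength = 0.0300 mm, via f = c/λ).
f_Y = 6.932 × 10^17 Hz (from frequency = 693.2 PHz, via f given directly).
Ratio = 9.993 × 10^12 / 6.932 × 10^17 = 1.44 × 10^-5.

1.44 × 10^-5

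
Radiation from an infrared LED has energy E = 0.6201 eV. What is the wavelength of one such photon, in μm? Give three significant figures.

2.00 μm

(h = 6.62607015e-34 J·s, c = 2.99792458e8 m/s, 1 eV = 1.602176634e-19 J.)
First convert: E = 0.6201 eV = 9.9351e-20 J.
The photon relation is λ = hc/E, giving λ = 1.999e-6 m.
Converting to μm: λ = 1.999 μm ≈ 2.00 μm.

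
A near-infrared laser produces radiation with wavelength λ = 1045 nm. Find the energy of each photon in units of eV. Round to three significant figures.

In SI units: λ = 1045 nm = 1.045e-6 m.
Apply E = hc/λ: E = 1.901e-19 J.
Converting to eV: E = 1.186 eV ≈ 1.19 eV.

1.19 eV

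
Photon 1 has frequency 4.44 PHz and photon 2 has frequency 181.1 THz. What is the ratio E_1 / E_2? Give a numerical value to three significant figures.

E_1 = 2.942·10^-18 J (from frequency = 4.44 PHz, via E = hf).
E_2 = 1.200·10^-19 J (from frequency = 181.1 THz, via E = hf).
Ratio = 2.942·10^-18 / 1.200·10^-19 = 24.5.

24.5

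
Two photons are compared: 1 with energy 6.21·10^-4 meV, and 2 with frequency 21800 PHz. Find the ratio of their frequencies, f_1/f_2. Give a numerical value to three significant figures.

6.89·10^-12

f_1 = 1.502·10^8 Hz (from energy = 6.21·10^-4 meV, via f = E/h).
f_2 = 2.180·10^19 Hz (from frequency = 21800 PHz, via f given directly).
Ratio = 1.502·10^8 / 2.180·10^19 = 6.89·10^-12.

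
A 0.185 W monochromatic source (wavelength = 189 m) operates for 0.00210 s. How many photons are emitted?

3.70 × 10^23 photons

Total energy: E_total = P·t = 0.185 × 0.00210 = 3.885 × 10^-4 J.
Per-photon energy: E = 1.051 × 10^-27 J.
N = E_total / E_photon = 3.70 × 10^23.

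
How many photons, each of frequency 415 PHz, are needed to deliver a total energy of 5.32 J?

Per-photon energy: E = 2.750e-16 J (from frequency = 415 PHz).
N = E_total / E_photon = 5.32 J / 2.750e-16 J = 1.93e16.

1.93e16 photons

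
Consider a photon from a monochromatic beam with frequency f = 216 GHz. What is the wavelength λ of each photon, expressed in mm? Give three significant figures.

1.39 mm

Take c = 2.99792458 × 10^8 m/s.
Convert to SI: f = 216 GHz = 2.16 × 10^11 Hz.
Since λ = c/f for a photon, λ = 0.001388 m.
Converting to mm: λ = 1.388 mm ≈ 1.39 mm.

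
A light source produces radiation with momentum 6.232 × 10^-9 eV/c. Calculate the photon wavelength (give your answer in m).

199 m

Use h = 6.62607015 × 10^-34 J·s, c = 2.99792458 × 10^8 m/s, 1 eV = 1.602176634 × 10^-19 J.
In SI units: p = 6.232 × 10^-9 eV/c = 3.3306 × 10^-36 kg·m/s.
The photon relation is λ = h/p, giving λ = 198.9 m.
So λ ≈ 199 m.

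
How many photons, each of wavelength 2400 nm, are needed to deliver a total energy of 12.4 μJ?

Per-photon energy: E = 8.277e-20 J (from wavelength = 2400 nm).
N = E_total / E_photon = 1.24e-5 J / 8.277e-20 J = 1.50e14.

1.50e14 photons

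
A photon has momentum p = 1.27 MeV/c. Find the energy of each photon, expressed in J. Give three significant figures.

First convert: p = 1.27 MeV/c = 6.7872·10^-22 kg·m/s.
The photon relation is E = pc, giving E = 2.035·10^-13 J.
So E ≈ 2.03·10^-13 J.

2.03·10^-13 J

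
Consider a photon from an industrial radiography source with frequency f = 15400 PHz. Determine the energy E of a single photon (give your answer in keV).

Use h = 6.62607015e-34 J·s, 1 eV = 1.602176634e-19 J.
Convert to SI: f = 15400 PHz = 1.54e19 Hz.
Since E = hf for a photon, E = 1.020e-14 J.
Converting to keV: E = 63.69 keV ≈ 63.7 keV.

63.7 keV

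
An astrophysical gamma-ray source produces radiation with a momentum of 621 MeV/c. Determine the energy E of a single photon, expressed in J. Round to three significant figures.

(c = 2.99792458e8 m/s, 1 eV = 1.602176634e-19 J.)
First convert: p = 621 MeV/c = 3.3188e-19 kg·m/s.
The photon relation is E = pc, giving E = 9.950e-11 J.
So E ≈ 9.95e-11 J.

9.95e-11 J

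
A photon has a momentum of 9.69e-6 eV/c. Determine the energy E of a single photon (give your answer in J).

(c = 2.99792458e8 m/s, 1 eV = 1.602176634e-19 J.)
Convert to SI: p = 9.69e-6 eV/c = 5.1786e-33 kg·m/s.
Since E = pc for a photon, E = 1.553e-24 J.
So E ≈ 1.55e-24 J.

1.55e-24 J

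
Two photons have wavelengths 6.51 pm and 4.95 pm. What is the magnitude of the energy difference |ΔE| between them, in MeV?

0.0600 MeV

Using E = hc/λ: E₁ = 3.051e-14 J, E₂ = 4.013e-14 J.
|ΔE| = |3.051e-14 − 4.013e-14| = 9.62e-15 J = 0.0600 MeV.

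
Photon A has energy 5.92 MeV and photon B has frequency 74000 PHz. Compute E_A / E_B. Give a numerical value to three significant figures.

19.3

E_A = 9.485·10^-13 J (from energy = 5.92 MeV, via E given directly).
E_B = 4.903·10^-14 J (from frequency = 74000 PHz, via E = hf).
Ratio = 9.485·10^-13 / 4.903·10^-14 = 19.3.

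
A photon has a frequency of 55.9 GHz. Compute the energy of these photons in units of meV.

0.231 meV

Take h = 6.62607015 × 10^-34 J·s, 1 eV = 1.602176634 × 10^-19 J.
In SI units: f = 55.9 GHz = 5.59 × 10^10 Hz.
The photon relation is E = hf, giving E = 3.704 × 10^-23 J.
Converting to meV: E = 0.2312 meV ≈ 0.231 meV.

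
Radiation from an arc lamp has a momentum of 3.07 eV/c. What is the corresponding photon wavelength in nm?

404 nm

First convert: p = 3.07 eV/c = 1.6407e-27 kg·m/s.
Apply λ = h/p: λ = 4.039e-7 m.
Converting to nm: λ = 403.9 nm ≈ 404 nm.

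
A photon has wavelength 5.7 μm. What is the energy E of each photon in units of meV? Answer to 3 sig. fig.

(h = 6.62607015e-34 J·s, c = 2.99792458e8 m/s, 1 eV = 1.602176634e-19 J.)
First convert: λ = 5.7 μm = 5.7e-6 m.
For a photon E = hc/λ, so E = 3.485e-20 J.
Converting to meV: E = 217.5 meV ≈ 218 meV.

218 meV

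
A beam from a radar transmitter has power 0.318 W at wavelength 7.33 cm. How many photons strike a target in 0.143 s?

1.68 × 10^22 photons

Total energy: E_total = P·t = 0.318 × 0.143 = 0.04547 J.
Per-photon energy: E = 2.710 × 10^-24 J.
N = E_total / E_photon = 1.68 × 10^22.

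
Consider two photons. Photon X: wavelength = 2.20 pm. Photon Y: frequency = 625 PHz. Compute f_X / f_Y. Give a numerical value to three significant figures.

218

f_X = 1.363e20 Hz (from wavelength = 2.20 pm, via f = c/λ).
f_Y = 6.250e17 Hz (from frequency = 625 PHz, via f given directly).
Ratio = 1.363e20 / 6.250e17 = 218.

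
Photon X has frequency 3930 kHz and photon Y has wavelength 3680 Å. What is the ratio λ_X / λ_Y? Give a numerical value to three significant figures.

λ_X = 76.28 m (from frequency = 3930 kHz, via λ = c/f).
λ_Y = 3.680e-7 m (from wavelength = 3680 Å, via λ given directly).
Ratio = 76.28 / 3.680e-7 = 2.07e8.

2.07e8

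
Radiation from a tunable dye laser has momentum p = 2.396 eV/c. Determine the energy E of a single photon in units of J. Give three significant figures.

(c = 2.99792458 × 10^8 m/s, 1 eV = 1.602176634 × 10^-19 J.)
First convert: p = 2.396 eV/c = 1.2805 × 10^-27 kg·m/s.
The photon relation is E = pc, giving E = 3.839 × 10^-19 J.
So E ≈ 3.84 × 10^-19 J.

3.84 × 10^-19 J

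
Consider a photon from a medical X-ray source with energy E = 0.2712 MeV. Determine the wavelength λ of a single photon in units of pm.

4.57 pm

Use h = 6.62607015e-34 J·s, c = 2.99792458e8 m/s, 1 eV = 1.602176634e-19 J.
First convert: E = 0.2712 MeV = 4.3451e-14 J.
For a photon λ = hc/E, so λ = 4.572e-12 m.
Converting to pm: λ = 4.572 pm ≈ 4.57 pm.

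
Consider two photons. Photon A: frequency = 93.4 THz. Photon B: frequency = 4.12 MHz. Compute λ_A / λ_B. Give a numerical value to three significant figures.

4.41e-8

λ_A = 3.210e-6 m (from frequency = 93.4 THz, via λ = c/f).
λ_B = 72.77 m (from frequency = 4.12 MHz, via λ = c/f).
Ratio = 3.210e-6 / 72.77 = 4.41e-8.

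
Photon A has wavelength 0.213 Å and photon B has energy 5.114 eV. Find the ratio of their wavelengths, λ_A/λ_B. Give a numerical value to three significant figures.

8.79 × 10^-5

λ_A = 2.130 × 10^-11 m (from wavelength = 0.213 Å, via λ given directly).
λ_B = 2.424 × 10^-7 m (from energy = 5.114 eV, via λ = hc/E).
Ratio = 2.130 × 10^-11 / 2.424 × 10^-7 = 8.79 × 10^-5.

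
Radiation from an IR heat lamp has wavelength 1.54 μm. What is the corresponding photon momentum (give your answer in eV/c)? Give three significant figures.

In SI units: λ = 1.54 μm = 1.54e-6 m.
The photon relation is p = h/λ, giving p = 4.303e-28 kg·m/s.
Converting to eV/c: p = 0.8051 eV/c ≈ 0.805 eV/c.

0.805 eV/c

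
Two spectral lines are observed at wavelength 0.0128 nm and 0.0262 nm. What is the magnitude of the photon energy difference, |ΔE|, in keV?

Using E = hc/λ: E₁ = 1.552e-14 J, E₂ = 7.582e-15 J.
|ΔE| = |1.552e-14 − 7.582e-15| = 7.94e-15 J = 49.5 keV.

49.5 keV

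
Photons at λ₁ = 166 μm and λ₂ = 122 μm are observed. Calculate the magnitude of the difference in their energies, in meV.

Using E = hc/λ: E₁ = 1.197e-21 J, E₂ = 1.628e-21 J.
|ΔE| = |1.197e-21 − 1.628e-21| = 4.32e-22 J = 2.69 meV.

2.69 meV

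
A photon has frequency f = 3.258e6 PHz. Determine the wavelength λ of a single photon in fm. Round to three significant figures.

Convert to SI: f = 3.258e6 PHz = 3.258e21 Hz.
For a photon λ = c/f, so λ = 9.202e-14 m.
Converting to fm: λ = 92.02 fm ≈ 92.0 fm.

92.0 fm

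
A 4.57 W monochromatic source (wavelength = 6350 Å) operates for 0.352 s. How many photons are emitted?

5.14 × 10^18 photons

Total energy: E_total = P·t = 4.57 × 0.352 = 1.609 J.
Per-photon energy: E = 3.128 × 10^-19 J.
N = E_total / E_photon = 5.14 × 10^18.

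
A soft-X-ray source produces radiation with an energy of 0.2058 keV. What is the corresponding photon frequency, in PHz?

49.8 PHz

First convert: E = 0.2058 keV = 3.2973·10^-17 J.
For a photon f = E/h, so f = 4.976·10^16 Hz.
Converting to PHz: f = 49.76 PHz ≈ 49.8 PHz.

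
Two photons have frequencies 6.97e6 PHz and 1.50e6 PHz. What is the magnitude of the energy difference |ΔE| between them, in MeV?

22.6 MeV

Using E = hf: E₁ = 4.618e-12 J, E₂ = 9.939e-13 J.
|ΔE| = |4.618e-12 − 9.939e-13| = 3.62e-12 J = 22.6 MeV.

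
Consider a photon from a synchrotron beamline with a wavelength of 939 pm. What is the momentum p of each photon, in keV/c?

(h = 6.62607015 × 10^-34 J·s, c = 2.99792458 × 10^8 m/s, 1 eV = 1.602176634 × 10^-19 J.)
In SI units: λ = 939 pm = 9.39 × 10^-10 m.
The photon relation is p = h/λ, giving p = 7.057 × 10^-25 kg·m/s.
Converting to keV/c: p = 1.320 keV/c ≈ 1.32 keV/c.

1.32 keV/c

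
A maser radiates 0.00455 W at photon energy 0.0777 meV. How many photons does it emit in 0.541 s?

1.98 × 10^20 photons

Total energy: E_total = P·t = 0.00455 × 0.541 = 0.002462 J.
Per-photon energy: E = 1.245 × 10^-23 J.
N = E_total / E_photon = 1.98 × 10^20.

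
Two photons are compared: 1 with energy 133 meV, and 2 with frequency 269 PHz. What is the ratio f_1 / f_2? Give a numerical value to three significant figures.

f_1 = 3.216 × 10^13 Hz (from energy = 133 meV, via f = E/h).
f_2 = 2.690 × 10^17 Hz (from frequency = 269 PHz, via f given directly).
Ratio = 3.216 × 10^13 / 2.690 × 10^17 = 1.20 × 10^-4.

1.20 × 10^-4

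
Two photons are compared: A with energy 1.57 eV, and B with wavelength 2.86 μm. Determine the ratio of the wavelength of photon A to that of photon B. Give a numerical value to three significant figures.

0.276

λ_A = 7.897e-7 m (from energy = 1.57 eV, via λ = hc/E).
λ_B = 2.860e-6 m (from wavelength = 2.86 μm, via λ given directly).
Ratio = 7.897e-7 / 2.860e-6 = 0.276.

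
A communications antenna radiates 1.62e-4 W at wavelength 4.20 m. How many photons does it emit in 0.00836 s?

Total energy: E_total = P·t = 1.62e-4 × 0.00836 = 1.354e-6 J.
Per-photon energy: E = 4.730e-26 J.
N = E_total / E_photon = 2.86e19.

2.86e19 photons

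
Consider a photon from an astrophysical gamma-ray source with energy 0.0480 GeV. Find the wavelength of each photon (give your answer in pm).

0.0258 pm

(h = 6.62607015 × 10^-34 J·s, c = 2.99792458 × 10^8 m/s, 1 eV = 1.602176634 × 10^-19 J.)
Convert to SI: E = 0.0480 GeV = 7.6904 × 10^-12 J.
Since λ = hc/E for a photon, λ = 2.583 × 10^-14 m.
Converting to pm: λ = 0.02583 pm ≈ 0.0258 pm.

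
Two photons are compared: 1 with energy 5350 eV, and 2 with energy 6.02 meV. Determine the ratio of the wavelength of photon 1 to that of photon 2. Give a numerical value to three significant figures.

1.13e-6

λ_1 = 2.317e-10 m (from energy = 5350 eV, via λ = hc/E).
λ_2 = 2.060e-4 m (from energy = 6.02 meV, via λ = hc/E).
Ratio = 2.317e-10 / 2.060e-4 = 1.13e-6.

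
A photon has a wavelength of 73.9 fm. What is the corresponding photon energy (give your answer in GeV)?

First convert: λ = 73.9 fm = 7.39e-14 m.
Apply E = hc/λ: E = 2.688e-12 J.
Converting to GeV: E = 0.01678 GeV ≈ 0.0168 GeV.

0.0168 GeV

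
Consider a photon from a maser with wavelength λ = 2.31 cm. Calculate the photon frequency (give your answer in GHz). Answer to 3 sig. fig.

13.0 GHz

In SI units: λ = 2.31 cm = 0.0231 m.
The photon relation is f = c/λ, giving f = 1.298e10 Hz.
Converting to GHz: f = 12.98 GHz ≈ 13.0 GHz.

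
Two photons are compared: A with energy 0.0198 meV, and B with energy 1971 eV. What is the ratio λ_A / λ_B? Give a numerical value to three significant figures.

9.95 × 10^7

λ_A = 0.06262 m (from energy = 0.0198 meV, via λ = hc/E).
λ_B = 6.290 × 10^-10 m (from energy = 1971 eV, via λ = hc/E).
Ratio = 0.06262 / 6.290 × 10^-10 = 9.95 × 10^7.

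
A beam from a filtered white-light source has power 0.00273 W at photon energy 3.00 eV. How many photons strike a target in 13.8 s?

Total energy: E_total = P·t = 0.00273 × 13.8 = 0.03767 J.
Per-photon energy: E = 4.807 × 10^-19 J.
N = E_total / E_photon = 7.84 × 10^16.

7.84 × 10^16 photons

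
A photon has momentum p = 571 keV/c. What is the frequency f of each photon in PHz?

In SI units: p = 571 keV/c = 3.0516·10^-22 kg·m/s.
Apply f = pc/h: f = 1.381·10^20 Hz.
Converting to PHz: f = 138100 PHz ≈ 1.38·10^5 PHz.

1.38·10^5 PHz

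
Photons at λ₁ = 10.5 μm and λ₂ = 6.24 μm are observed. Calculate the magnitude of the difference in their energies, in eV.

Using E = hc/λ: E₁ = 1.892e-20 J, E₂ = 3.183e-20 J.
|ΔE| = |1.892e-20 − 3.183e-20| = 1.29e-20 J = 0.0806 eV.

0.0806 eV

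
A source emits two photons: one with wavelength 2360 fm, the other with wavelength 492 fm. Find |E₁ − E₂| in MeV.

Using E = hc/λ: E₁ = 8.417e-14 J, E₂ = 4.037e-13 J.
|ΔE| = |8.417e-14 − 4.037e-13| = 3.20e-13 J = 1.99 MeV.

1.99 MeV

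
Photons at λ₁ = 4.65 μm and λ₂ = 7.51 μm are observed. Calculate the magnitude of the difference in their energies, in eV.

0.102 eV

Using E = hc/λ: E₁ = 4.272 × 10^-20 J, E₂ = 2.645 × 10^-20 J.
|ΔE| = |4.272 × 10^-20 − 2.645 × 10^-20| = 1.63 × 10^-20 J = 0.102 eV.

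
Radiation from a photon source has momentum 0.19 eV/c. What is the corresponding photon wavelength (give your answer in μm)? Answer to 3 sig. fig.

6.53 μm

First convert: p = 0.19 eV/c = 1.0154e-28 kg·m/s.
The photon relation is λ = h/p, giving λ = 6.525e-6 m.
Converting to μm: λ = 6.525 μm ≈ 6.53 μm.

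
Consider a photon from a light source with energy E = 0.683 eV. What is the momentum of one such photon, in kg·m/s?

3.65·10^-28 kg·m/s

In SI units: E = 0.683 eV = 1.0943·10^-19 J.
Apply p = E/c: p = 3.650·10^-28 kg·m/s.
So p ≈ 3.65·10^-28 kg·m/s.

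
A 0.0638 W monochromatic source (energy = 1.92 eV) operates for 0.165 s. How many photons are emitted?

3.42e16 photons

Total energy: E_total = P·t = 0.0638 × 0.165 = 0.01053 J.
Per-photon energy: E = 3.076e-19 J.
N = E_total / E_photon = 3.42e16.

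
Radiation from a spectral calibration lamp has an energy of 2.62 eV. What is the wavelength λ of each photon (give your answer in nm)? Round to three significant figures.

473 nm

Take h = 6.62607015e-34 J·s, c = 2.99792458e8 m/s, 1 eV = 1.602176634e-19 J.
In SI units: E = 2.62 eV = 4.1977e-19 J.
Apply λ = hc/E: λ = 4.732e-7 m.
Converting to nm: λ = 473.2 nm ≈ 473 nm.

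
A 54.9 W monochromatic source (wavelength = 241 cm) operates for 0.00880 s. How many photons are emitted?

5.86e24 photons

Total energy: E_total = P·t = 54.9 × 0.00880 = 0.4831 J.
Per-photon energy: E = 8.243e-26 J.
N = E_total / E_photon = 5.86e24.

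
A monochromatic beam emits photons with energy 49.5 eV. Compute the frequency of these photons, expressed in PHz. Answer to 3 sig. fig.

(h = 6.62607015e-34 J·s, 1 eV = 1.602176634e-19 J.)
Convert to SI: E = 49.5 eV = 7.9308e-18 J.
Apply f = E/h: f = 1.197e16 Hz.
Converting to PHz: f = 11.97 PHz ≈ 12.0 PHz.

12.0 PHz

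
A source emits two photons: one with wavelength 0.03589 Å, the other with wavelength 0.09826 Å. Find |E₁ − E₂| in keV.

219 keV

Using E = hc/λ: E₁ = 5.5348 × 10^-14 J, E₂ = 2.0216 × 10^-14 J.
|ΔE| = |5.5348 × 10^-14 − 2.0216 × 10^-14| = 3.51 × 10^-14 J = 219 keV.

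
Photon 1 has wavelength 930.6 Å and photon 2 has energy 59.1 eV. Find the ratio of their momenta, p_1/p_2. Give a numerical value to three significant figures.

0.225

p_1 = 7.120e-27 kg·m/s (from wavelength = 930.6 Å, via p = h/λ).
p_2 = 3.158e-26 kg·m/s (from energy = 59.1 eV, via p = E/c).
Ratio = 7.120e-27 / 3.158e-26 = 0.225.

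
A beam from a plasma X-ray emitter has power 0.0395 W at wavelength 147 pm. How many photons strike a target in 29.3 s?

8.56e14 photons

Total energy: E_total = P·t = 0.0395 × 29.3 = 1.157 J.
Per-photon energy: E = 1.351e-15 J.
N = E_total / E_photon = 8.56e14.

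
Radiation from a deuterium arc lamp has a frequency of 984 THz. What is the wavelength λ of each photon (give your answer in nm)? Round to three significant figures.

In SI units: f = 984 THz = 9.84e14 Hz.
The photon relation is λ = c/f, giving λ = 3.047e-7 m.
Converting to nm: λ = 304.7 nm ≈ 305 nm.

305 nm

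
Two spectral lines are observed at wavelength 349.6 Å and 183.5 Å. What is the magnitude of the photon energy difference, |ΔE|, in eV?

Using E = hc/λ: E₁ = 5.6821e-18 J, E₂ = 1.0825e-17 J.
|ΔE| = |5.6821e-18 − 1.0825e-17| = 5.14e-18 J = 32.1 eV.

32.1 eV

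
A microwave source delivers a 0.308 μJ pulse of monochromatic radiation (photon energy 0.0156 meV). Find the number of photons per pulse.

1.23e17 photons

Per-photon energy: E = 2.499e-24 J (from energy = 0.0156 meV).
N = E_total / E_photon = 3.08e-7 J / 2.499e-24 J = 1.23e17.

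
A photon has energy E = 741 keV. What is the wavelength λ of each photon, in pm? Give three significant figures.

1.67 pm

Use h = 6.62607015e-34 J·s, c = 2.99792458e8 m/s, 1 eV = 1.602176634e-19 J.
Convert to SI: E = 741 keV = 1.1872e-13 J.
Since λ = hc/E for a photon, λ = 1.673e-12 m.
Converting to pm: λ = 1.673 pm ≈ 1.67 pm.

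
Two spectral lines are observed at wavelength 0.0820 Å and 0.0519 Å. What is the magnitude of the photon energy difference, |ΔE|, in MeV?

0.0877 MeV

Using E = hc/λ: E₁ = 2.422 × 10^-14 J, E₂ = 3.827 × 10^-14 J.
|ΔE| = |2.422 × 10^-14 − 3.827 × 10^-14| = 1.40 × 10^-14 J = 0.0877 MeV.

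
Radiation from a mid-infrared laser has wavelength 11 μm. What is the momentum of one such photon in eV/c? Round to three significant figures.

Take h = 6.62607015e-34 J·s, c = 2.99792458e8 m/s, 1 eV = 1.602176634e-19 J.
In SI units: λ = 11 μm = 1.1e-5 m.
The photon relation is p = h/λ, giving p = 6.024e-29 kg·m/s.
Converting to eV/c: p = 0.1127 eV/c ≈ 0.113 eV/c.

0.113 eV/c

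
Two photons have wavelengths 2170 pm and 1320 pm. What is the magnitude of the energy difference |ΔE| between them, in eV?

Using E = hc/λ: E₁ = 9.154 × 10^-17 J, E₂ = 1.505 × 10^-16 J.
|ΔE| = |9.154 × 10^-17 − 1.505 × 10^-16| = 5.89 × 10^-17 J = 368 eV.

368 eV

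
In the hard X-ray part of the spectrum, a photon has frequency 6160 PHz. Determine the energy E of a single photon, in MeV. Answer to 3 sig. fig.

Take h = 6.62607015 × 10^-34 J·s, 1 eV = 1.602176634 × 10^-19 J.
In SI units: f = 6160 PHz = 6.16 × 10^18 Hz.
Since E = hf for a photon, E = 4.082 × 10^-15 J.
Converting to MeV: E = 0.02548 MeV ≈ 0.0255 MeV.

0.0255 MeV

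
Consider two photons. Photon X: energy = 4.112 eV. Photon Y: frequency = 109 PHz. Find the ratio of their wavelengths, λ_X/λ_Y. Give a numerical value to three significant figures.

110

λ_X = 3.015e-7 m (from energy = 4.112 eV, via λ = hc/E).
λ_Y = 2.750e-9 m (from frequency = 109 PHz, via λ = c/f).
Ratio = 3.015e-7 / 2.750e-9 = 110.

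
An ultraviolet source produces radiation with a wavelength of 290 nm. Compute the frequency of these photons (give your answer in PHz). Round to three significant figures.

1.03 PHz

First convert: λ = 290 nm = 2.9e-7 m.
For a photon f = c/λ, so f = 1.034e15 Hz.
Converting to PHz: f = 1.034 PHz ≈ 1.03 PHz.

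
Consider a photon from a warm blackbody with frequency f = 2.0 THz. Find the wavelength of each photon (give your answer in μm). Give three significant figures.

First convert: f = 2.0 THz = 2.0e12 Hz.
The photon relation is λ = c/f, giving λ = 1.499e-4 m.
Converting to μm: λ = 149.9 μm ≈ 150 μm.

150 μm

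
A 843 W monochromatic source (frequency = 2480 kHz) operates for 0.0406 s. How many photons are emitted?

2.08e28 photons

Total energy: E_total = P·t = 843 × 0.0406 = 34.23 J.
Per-photon energy: E = 1.643e-27 J.
N = E_total / E_photon = 2.08e28.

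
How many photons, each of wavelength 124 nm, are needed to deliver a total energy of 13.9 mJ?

Per-photon energy: E = 1.602·10^-18 J (from wavelength = 124 nm).
N = E_total / E_photon = 0.0139 J / 1.602·10^-18 J = 8.68·10^15.

8.68·10^15 photons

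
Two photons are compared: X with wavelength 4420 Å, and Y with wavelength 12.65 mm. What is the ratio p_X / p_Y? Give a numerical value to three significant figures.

2.86 × 10^4

p_X = 1.499 × 10^-27 kg·m/s (from wavelength = 4420 Å, via p = h/λ).
p_Y = 5.238 × 10^-32 kg·m/s (from wavelength = 12.65 mm, via p = h/λ).
Ratio = 1.499 × 10^-27 / 5.238 × 10^-32 = 2.86 × 10^4.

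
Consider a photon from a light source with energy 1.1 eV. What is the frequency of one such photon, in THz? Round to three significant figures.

Take h = 6.62607015e-34 J·s, 1 eV = 1.602176634e-19 J.
In SI units: E = 1.1 eV = 1.7624e-19 J.
For a photon f = E/h, so f = 2.660e14 Hz.
Converting to THz: f = 266.0 THz ≈ 266 THz.

266 THz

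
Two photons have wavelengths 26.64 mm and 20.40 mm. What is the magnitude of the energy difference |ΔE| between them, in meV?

Using E = hc/λ: E₁ = 7.4566e-24 J, E₂ = 9.7375e-24 J.
|ΔE| = |7.4566e-24 − 9.7375e-24| = 2.28e-24 J = 0.0142 meV.

0.0142 meV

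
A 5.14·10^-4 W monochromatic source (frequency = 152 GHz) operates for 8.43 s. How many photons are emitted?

Total energy: E_total = P·t = 5.14·10^-4 × 8.43 = 0.004333 J.
Per-photon energy: E = 1.007·10^-22 J.
N = E_total / E_photon = 4.30·10^19.

4.30·10^19 photons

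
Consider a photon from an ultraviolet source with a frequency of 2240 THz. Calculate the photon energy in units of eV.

Use h = 6.62607015 × 10^-34 J·s, 1 eV = 1.602176634 × 10^-19 J.
Convert to SI: f = 2240 THz = 2.24 × 10^15 Hz.
For a photon E = hf, so E = 1.484 × 10^-18 J.
Converting to eV: E = 9.264 eV ≈ 9.26 eV.

9.26 eV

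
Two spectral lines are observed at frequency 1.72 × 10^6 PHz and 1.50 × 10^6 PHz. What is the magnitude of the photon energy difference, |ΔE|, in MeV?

0.910 MeV

Using E = hf: E₁ = 1.140 × 10^-12 J, E₂ = 9.939 × 10^-13 J.
|ΔE| = |1.140 × 10^-12 − 9.939 × 10^-13| = 1.46 × 10^-13 J = 0.910 MeV.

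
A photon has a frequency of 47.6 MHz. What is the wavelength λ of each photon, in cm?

630 cm

In SI units: f = 47.6 MHz = 4.76e7 Hz.
Apply λ = c/f: λ = 6.298 m.
Converting to cm: λ = 629.8 cm ≈ 630 cm.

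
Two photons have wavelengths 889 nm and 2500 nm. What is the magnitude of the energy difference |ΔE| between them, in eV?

Using E = hc/λ: E₁ = 2.234 × 10^-19 J, E₂ = 7.946 × 10^-20 J.
|ΔE| = |2.234 × 10^-19 − 7.946 × 10^-20| = 1.44 × 10^-19 J = 0.899 eV.

0.899 eV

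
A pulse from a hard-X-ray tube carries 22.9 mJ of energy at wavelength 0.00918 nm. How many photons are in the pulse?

Per-photon energy: E = 2.164e-14 J (from wavelength = 0.00918 nm).
N = E_total / E_photon = 0.0229 J / 2.164e-14 J = 1.06e12.

1.06e12 photons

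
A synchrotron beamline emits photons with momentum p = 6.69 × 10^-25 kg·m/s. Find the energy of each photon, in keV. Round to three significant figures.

1.25 keV

Take c = 2.99792458 × 10^8 m/s, 1 eV = 1.602176634 × 10^-19 J.
The photon relation is E = pc, giving E = 2.006 × 10^-16 J.
Converting to keV: E = 1.252 keV ≈ 1.25 keV.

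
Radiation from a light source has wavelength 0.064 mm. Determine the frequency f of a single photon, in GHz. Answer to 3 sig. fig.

4680 GHz

In SI units: λ = 0.064 mm = 6.4 × 10^-5 m.
The photon relation is f = c/λ, giving f = 4.684 × 10^12 Hz.
Converting to GHz: f = 4684 GHz ≈ 4680 GHz.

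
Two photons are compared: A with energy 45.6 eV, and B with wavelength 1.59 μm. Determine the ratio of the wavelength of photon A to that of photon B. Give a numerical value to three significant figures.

λ_A = 2.719e-8 m (from energy = 45.6 eV, via λ = hc/E).
λ_B = 1.590e-6 m (from wavelength = 1.59 μm, via λ given directly).
Ratio = 2.719e-8 / 1.590e-6 = 0.0171.

0.0171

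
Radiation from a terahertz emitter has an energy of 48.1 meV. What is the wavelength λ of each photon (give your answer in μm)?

(h = 6.62607015 × 10^-34 J·s, c = 2.99792458 × 10^8 m/s, 1 eV = 1.602176634 × 10^-19 J.)
Convert to SI: E = 48.1 meV = 7.7065 × 10^-21 J.
The photon relation is λ = hc/E, giving λ = 2.578 × 10^-5 m.
Converting to μm: λ = 25.78 μm ≈ 25.8 μm.

25.8 μm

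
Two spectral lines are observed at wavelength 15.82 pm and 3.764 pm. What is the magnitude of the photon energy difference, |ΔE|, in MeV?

Using E = hc/λ: E₁ = 1.2557e-14 J, E₂ = 5.2775e-14 J.
|ΔE| = |1.2557e-14 − 5.2775e-14| = 4.02e-14 J = 0.251 MeV.

0.251 MeV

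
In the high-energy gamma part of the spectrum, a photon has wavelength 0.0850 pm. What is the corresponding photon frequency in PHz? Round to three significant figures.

3.53·10^6 PHz

(c = 2.99792458·10^8 m/s.)
In SI units: λ = 0.0850 pm = 8.50·10^-14 m.
Apply f = c/λ: f = 3.527·10^21 Hz.
Converting to PHz: f = 3.527·10^6 PHz ≈ 3.53·10^6 PHz.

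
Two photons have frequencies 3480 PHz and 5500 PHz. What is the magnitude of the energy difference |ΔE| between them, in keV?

8.35 keV

Using E = hf: E₁ = 2.306e-15 J, E₂ = 3.644e-15 J.
|ΔE| = |2.306e-15 − 3.644e-15| = 1.34e-15 J = 8.35 keV.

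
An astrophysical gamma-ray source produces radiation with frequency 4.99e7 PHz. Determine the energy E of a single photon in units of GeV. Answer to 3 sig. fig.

Take h = 6.62607015e-34 J·s, 1 eV = 1.602176634e-19 J.
First convert: f = 4.99e7 PHz = 4.99e22 Hz.
Apply E = hf: E = 3.306e-11 J.
Converting to GeV: E = 0.2064 GeV ≈ 0.206 GeV.

0.206 GeV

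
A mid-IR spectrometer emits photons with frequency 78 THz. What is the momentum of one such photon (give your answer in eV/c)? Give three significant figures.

0.323 eV/c

In SI units: f = 78 THz = 7.8 × 10^13 Hz.
Since p = hf/c for a photon, p = 1.724 × 10^-28 kg·m/s.
Converting to eV/c: p = 0.3226 eV/c ≈ 0.323 eV/c.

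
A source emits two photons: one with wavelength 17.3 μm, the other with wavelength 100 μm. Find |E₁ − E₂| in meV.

Using E = hc/λ: E₁ = 1.148e-20 J, E₂ = 1.986e-21 J.
|ΔE| = |1.148e-20 − 1.986e-21| = 9.50e-21 J = 59.3 meV.

59.3 meV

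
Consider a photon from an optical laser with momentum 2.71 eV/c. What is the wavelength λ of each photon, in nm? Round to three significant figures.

Take h = 6.62607015e-34 J·s, c = 2.99792458e8 m/s, 1 eV = 1.602176634e-19 J.
In SI units: p = 2.71 eV/c = 1.4483e-27 kg·m/s.
The photon relation is λ = h/p, giving λ = 4.575e-7 m.
Converting to nm: λ = 457.5 nm ≈ 458 nm.

458 nm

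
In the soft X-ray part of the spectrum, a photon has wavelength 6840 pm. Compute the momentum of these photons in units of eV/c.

In SI units: λ = 6840 pm = 6.84·10^-9 m.
Since p = h/λ for a photon, p = 9.687·10^-26 kg·m/s.
Converting to eV/c: p = 181.3 eV/c ≈ 181 eV/c.

181 eV/c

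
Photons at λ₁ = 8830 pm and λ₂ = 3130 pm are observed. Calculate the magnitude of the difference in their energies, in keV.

0.256 keV

Using E = hc/λ: E₁ = 2.250 × 10^-17 J, E₂ = 6.346 × 10^-17 J.
|ΔE| = |2.250 × 10^-17 − 6.346 × 10^-17| = 4.10 × 10^-17 J = 0.256 keV.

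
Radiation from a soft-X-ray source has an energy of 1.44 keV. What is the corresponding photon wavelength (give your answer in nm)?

0.861 nm

In SI units: E = 1.44 keV = 2.3071·10^-16 J.
For a photon λ = hc/E, so λ = 8.610·10^-10 m.
Converting to nm: λ = 0.8610 nm ≈ 0.861 nm.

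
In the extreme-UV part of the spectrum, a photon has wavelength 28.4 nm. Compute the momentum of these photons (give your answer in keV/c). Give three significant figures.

0.0437 keV/c

Take h = 6.62607015e-34 J·s, c = 2.99792458e8 m/s, 1 eV = 1.602176634e-19 J.
Convert to SI: λ = 28.4 nm = 2.84e-8 m.
For a photon p = h/λ, so p = 2.333e-26 kg·m/s.
Converting to keV/c: p = 0.04366 keV/c ≈ 0.0437 keV/c.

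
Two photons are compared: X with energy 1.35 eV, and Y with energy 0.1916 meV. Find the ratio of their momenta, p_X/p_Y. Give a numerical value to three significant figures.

7050

p_X = 7.215 × 10^-28 kg·m/s (from energy = 1.35 eV, via p = E/c).
p_Y = 1.024 × 10^-31 kg·m/s (from energy = 0.1916 meV, via p = E/c).
Ratio = 7.215 × 10^-28 / 1.024 × 10^-31 = 7050.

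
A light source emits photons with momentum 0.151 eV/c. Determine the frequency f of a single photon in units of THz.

In SI units: p = 0.151 eV/c = 8.0699e-29 kg·m/s.
Apply f = pc/h: f = 3.651e13 Hz.
Converting to THz: f = 36.51 THz ≈ 36.5 THz.

36.5 THz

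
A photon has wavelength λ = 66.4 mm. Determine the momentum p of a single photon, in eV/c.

1.87 × 10^-5 eV/c

Take h = 6.62607015 × 10^-34 J·s, c = 2.99792458 × 10^8 m/s, 1 eV = 1.602176634 × 10^-19 J.
Convert to SI: λ = 66.4 mm = 0.0664 m.
The photon relation is p = h/λ, giving p = 9.979 × 10^-33 kg·m/s.
Converting to eV/c: p = 1.867 × 10^-5 eV/c ≈ 1.87 × 10^-5 eV/c.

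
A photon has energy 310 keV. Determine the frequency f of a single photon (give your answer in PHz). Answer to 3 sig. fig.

7.50 × 10^4 PHz

Take h = 6.62607015 × 10^-34 J·s, 1 eV = 1.602176634 × 10^-19 J.
In SI units: E = 310 keV = 4.9667 × 10^-14 J.
For a photon f = E/h, so f = 7.496 × 10^19 Hz.
Converting to PHz: f = 74960 PHz ≈ 7.50 × 10^4 PHz.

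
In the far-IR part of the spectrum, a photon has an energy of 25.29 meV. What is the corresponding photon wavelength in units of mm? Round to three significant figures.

Convert to SI: E = 25.29 meV = 4.0519e-21 J.
The photon relation is λ = hc/E, giving λ = 4.902e-5 m.
Converting to mm: λ = 0.04902 mm ≈ 0.0490 mm.

0.0490 mm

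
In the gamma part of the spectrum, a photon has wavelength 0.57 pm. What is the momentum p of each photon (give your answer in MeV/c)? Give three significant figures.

Use h = 6.62607015 × 10^-34 J·s, c = 2.99792458 × 10^8 m/s, 1 eV = 1.602176634 × 10^-19 J.
In SI units: λ = 0.57 pm = 5.7 × 10^-13 m.
Apply p = h/λ: p = 1.162 × 10^-21 kg·m/s.
Converting to MeV/c: p = 2.175 MeV/c ≈ 2.18 MeV/c.

2.18 MeV/c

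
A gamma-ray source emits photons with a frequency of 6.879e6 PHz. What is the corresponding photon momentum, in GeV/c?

0.0284 GeV/c

In SI units: f = 6.879e6 PHz = 6.879e21 Hz.
Since p = hf/c for a photon, p = 1.520e-20 kg·m/s.
Converting to GeV/c: p = 0.02845 GeV/c ≈ 0.0284 GeV/c.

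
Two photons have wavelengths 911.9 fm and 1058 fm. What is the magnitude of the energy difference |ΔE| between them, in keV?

Using E = hc/λ: E₁ = 2.1784 × 10^-13 J, E₂ = 1.8775 × 10^-13 J.
|ΔE| = |2.1784 × 10^-13 − 1.8775 × 10^-13| = 3.01 × 10^-14 J = 188 keV.

188 keV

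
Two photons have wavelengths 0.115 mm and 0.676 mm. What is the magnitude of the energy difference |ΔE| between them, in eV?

8.95e-3 eV

Using E = hc/λ: E₁ = 1.727e-21 J, E₂ = 2.939e-22 J.
|ΔE| = |1.727e-21 − 2.939e-22| = 1.43e-21 J = 8.95e-3 eV.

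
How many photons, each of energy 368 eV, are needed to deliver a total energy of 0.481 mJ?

Per-photon energy: E = 5.896 × 10^-17 J (from energy = 368 eV).
N = E_total / E_photon = 4.81 × 10^-4 J / 5.896 × 10^-17 J = 8.16 × 10^12.

8.16 × 10^12 photons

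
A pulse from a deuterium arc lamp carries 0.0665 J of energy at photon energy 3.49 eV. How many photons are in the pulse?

1.19 × 10^17 photons

Per-photon energy: E = 5.592 × 10^-19 J (from energy = 3.49 eV).
N = E_total / E_photon = 0.0665 J / 5.592 × 10^-19 J = 1.19 × 10^17.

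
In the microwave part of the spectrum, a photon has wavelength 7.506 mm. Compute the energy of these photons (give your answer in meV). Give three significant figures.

Take h = 6.62607015 × 10^-34 J·s, c = 2.99792458 × 10^8 m/s, 1 eV = 1.602176634 × 10^-19 J.
In SI units: λ = 7.506 mm = 0.007506 m.
Apply E = hc/λ: E = 2.646 × 10^-23 J.
Converting to meV: E = 0.1652 meV ≈ 0.165 meV.

0.165 meV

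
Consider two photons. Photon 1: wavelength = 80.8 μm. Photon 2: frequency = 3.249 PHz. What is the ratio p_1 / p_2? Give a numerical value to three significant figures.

p_1 = 8.201 × 10^-30 kg·m/s (from wavelength = 80.8 μm, via p = h/λ).
p_2 = 7.181 × 10^-27 kg·m/s (from frequency = 3.249 PHz, via p = hf/c).
Ratio = 8.201 × 10^-30 / 7.181 × 10^-27 = 1.14 × 10^-3.

1.14 × 10^-3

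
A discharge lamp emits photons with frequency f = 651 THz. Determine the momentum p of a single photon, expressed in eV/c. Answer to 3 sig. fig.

2.69 eV/c

Take h = 6.62607015·10^-34 J·s, c = 2.99792458·10^8 m/s, 1 eV = 1.602176634·10^-19 J.
First convert: f = 651 THz = 6.51·10^14 Hz.
For a photon p = hf/c, so p = 1.439·10^-27 kg·m/s.
Converting to eV/c: p = 2.692 eV/c ≈ 2.69 eV/c.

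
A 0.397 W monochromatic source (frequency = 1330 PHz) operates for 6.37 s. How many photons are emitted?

2.87e15 photons

Total energy: E_total = P·t = 0.397 × 6.37 = 2.529 J.
Per-photon energy: E = 8.813e-16 J.
N = E_total / E_photon = 2.87e15.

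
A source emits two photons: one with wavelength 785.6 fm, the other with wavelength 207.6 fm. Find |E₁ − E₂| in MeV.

Using E = hc/λ: E₁ = 2.5286·10^-13 J, E₂ = 9.5686·10^-13 J.
|ΔE| = |2.5286·10^-13 − 9.5686·10^-13| = 7.04·10^-13 J = 4.39 MeV.

4.39 MeV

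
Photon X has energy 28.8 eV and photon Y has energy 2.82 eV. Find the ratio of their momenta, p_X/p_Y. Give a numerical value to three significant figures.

10.2

p_X = 1.539e-26 kg·m/s (from energy = 28.8 eV, via p = E/c).
p_Y = 1.507e-27 kg·m/s (from energy = 2.82 eV, via p = E/c).
Ratio = 1.539e-26 / 1.507e-27 = 10.2.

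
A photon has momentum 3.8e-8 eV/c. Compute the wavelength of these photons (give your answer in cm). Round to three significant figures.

In SI units: p = 3.8e-8 eV/c = 2.0308e-35 kg·m/s.
Since λ = h/p for a photon, λ = 32.63 m.
Converting to cm: λ = 3263 cm ≈ 3260 cm.

3260 cm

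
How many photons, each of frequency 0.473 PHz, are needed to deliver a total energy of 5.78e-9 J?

Per-photon energy: E = 3.134e-19 J (from frequency = 0.473 PHz).
N = E_total / E_photon = 5.78e-9 J / 3.134e-19 J = 1.84e10.

1.84e10 photons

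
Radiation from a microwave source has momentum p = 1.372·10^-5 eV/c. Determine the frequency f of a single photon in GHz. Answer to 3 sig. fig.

In SI units: p = 1.372·10^-5 eV/c = 7.3324·10^-33 kg·m/s.
The photon relation is f = pc/h, giving f = 3.317·10^9 Hz.
Converting to GHz: f = 3.317 GHz ≈ 3.32 GHz.

3.32 GHz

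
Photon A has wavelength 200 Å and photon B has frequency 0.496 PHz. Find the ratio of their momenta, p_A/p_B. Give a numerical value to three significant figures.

p_A = 3.313 × 10^-26 kg·m/s (from wavelength = 200 Å, via p = h/λ).
p_B = 1.096 × 10^-27 kg·m/s (from frequency = 0.496 PHz, via p = hf/c).
Ratio = 3.313 × 10^-26 / 1.096 × 10^-27 = 30.2.

30.2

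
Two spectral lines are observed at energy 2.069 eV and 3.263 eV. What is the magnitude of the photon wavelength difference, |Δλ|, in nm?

Using λ = hc/E: λ₁ = 5.9925 × 10^-7 m, λ₂ = 3.7997 × 10^-7 m.
|Δλ| = |5.9925 × 10^-7 − 3.7997 × 10^-7| = 2.19 × 10^-7 m = 219 nm.

219 nm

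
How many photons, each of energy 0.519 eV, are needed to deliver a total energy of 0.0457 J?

Per-photon energy: E = 8.315e-20 J (from energy = 0.519 eV).
N = E_total / E_photon = 0.0457 J / 8.315e-20 J = 5.50e17.

5.50e17 photons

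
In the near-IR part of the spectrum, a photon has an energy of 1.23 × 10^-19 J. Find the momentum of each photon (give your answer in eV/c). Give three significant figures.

0.768 eV/c

For a photon p = E/c, so p = 4.103 × 10^-28 kg·m/s.
Converting to eV/c: p = 0.7677 eV/c ≈ 0.768 eV/c.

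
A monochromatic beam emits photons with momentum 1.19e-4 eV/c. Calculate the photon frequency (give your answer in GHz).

Use h = 6.62607015e-34 J·s, c = 2.99792458e8 m/s, 1 eV = 1.602176634e-19 J.
First convert: p = 1.19e-4 eV/c = 6.3597e-32 kg·m/s.
Apply f = pc/h: f = 2.877e10 Hz.
Converting to GHz: f = 28.77 GHz ≈ 28.8 GHz.

28.8 GHz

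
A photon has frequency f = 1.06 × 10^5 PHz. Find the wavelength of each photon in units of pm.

Convert to SI: f = 1.06 × 10^5 PHz = 1.06 × 10^20 Hz.
For a photon λ = c/f, so λ = 2.828 × 10^-12 m.
Converting to pm: λ = 2.828 pm ≈ 2.83 pm.

2.83 pm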